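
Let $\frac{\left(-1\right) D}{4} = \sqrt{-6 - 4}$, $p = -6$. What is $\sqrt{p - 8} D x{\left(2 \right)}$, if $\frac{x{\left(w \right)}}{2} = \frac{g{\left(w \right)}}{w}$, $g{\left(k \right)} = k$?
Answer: $16 \sqrt{35} \approx 94.657$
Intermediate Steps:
$x{\left(w \right)} = 2$ ($x{\left(w \right)} = 2 \frac{w}{w} = 2 \cdot 1 = 2$)
$D = - 4 i \sqrt{10}$ ($D = - 4 \sqrt{-6 - 4} = - 4 \sqrt{-10} = - 4 i \sqrt{10} \approx - 12.649 i$)
$\sqrt{p - 8} D x{\left(2 \right)} = \sqrt{-6 - 8} \left(- 4 i \sqrt{10}\right) 2 = \sqrt{-14} \left(- 4 i \sqrt{10}\right) 2 = i \sqrt{14} \left(- 4 i \sqrt{10}\right) 2 = 8 \sqrt{35} \cdot 2 = 16 \sqrt{35}$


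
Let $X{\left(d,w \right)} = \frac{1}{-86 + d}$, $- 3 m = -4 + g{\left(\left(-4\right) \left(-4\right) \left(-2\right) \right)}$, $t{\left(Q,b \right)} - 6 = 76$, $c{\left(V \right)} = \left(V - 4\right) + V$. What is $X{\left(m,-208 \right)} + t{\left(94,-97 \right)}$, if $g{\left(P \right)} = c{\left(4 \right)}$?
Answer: $\frac{7051}{86} \approx 81.988$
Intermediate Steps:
$c{\left(V \right)} = -4 + 2 V$ ($c{\left(V \right)} = \left(-4 + V\right) + V = -4 + 2 V$)
$t{\left(Q,b \right)} = 82$ ($t{\left(Q,b \right)} = 6 + 76 = 82$)
$g{\left(P \right)} = 4$ ($g{\left(P \right)} = -4 + 2 \cdot 4 = -4 + 8 = 4$)
$m = 0$ ($m = - \frac{-4 + 4}{3} = \left(- \frac{1}{3}\right) 0 = 0$)
$X{\left(m,-208 \right)} + t{\left(94,-97 \right)} = \frac{1}{-86 + 0} + 82 = \frac{1}{-86} + 82 = - \frac{1}{86} + 82 = \frac{7051}{86}$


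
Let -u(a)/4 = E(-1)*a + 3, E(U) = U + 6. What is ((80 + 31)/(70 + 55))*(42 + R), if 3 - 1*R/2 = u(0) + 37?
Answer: -222/125 ≈ -1.7760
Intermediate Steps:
E(U) = 6 + U
u(a) = -12 - 20*a (u(a) = -4*((6 - 1)*a + 3) = -4*(5*a + 3) = -4*(3 + 5*a) = -12 - 20*a)
R = -44 (R = 6 - 2*((-12 - 20*0) + 37) = 6 - 2*((-12 + 0) + 37) = 6 - 2*(-12 + 37) = 6 - 2*25 = 6 - 50 = -44)
((80 + 31)/(70 + 55))*(42 + R) = ((80 + 31)/(70 + 55))*(42 - 44) = (111/125)*(-2) = -222/125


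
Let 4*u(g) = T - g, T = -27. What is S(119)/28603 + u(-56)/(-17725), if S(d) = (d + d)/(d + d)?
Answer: -758587/2027952700 ≈ -0.00037407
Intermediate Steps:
u(g) = -27/4 - g/4 (u(g) = (-27 - g)/4 = -27/4 - g/4)
S(d) = 1 (S(d) = (2*d)/((2*d)) = (2*d)*(1/(2*d)) = 1)
S(119)/28603 + u(-56)/(-17725) = 1/28603 + (-27/4 - ¼*(-56))/(-17725) = 1*(1/28603) + (-27/4 + 14)*(-1/17725) = 1/28603 + (29/4)*(-1/17725) = 1/28603 - 29/70900 = -758587/2027952700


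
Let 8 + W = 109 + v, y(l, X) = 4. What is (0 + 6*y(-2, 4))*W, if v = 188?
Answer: 6936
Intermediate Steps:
W = 289 (W = -8 + (109 + 188) = -8 + 297 = 289)
(0 + 6*y(-2, 4))*W = (0 + 6*4)*289 = (0 + 24)*289 = 24*289 = 6936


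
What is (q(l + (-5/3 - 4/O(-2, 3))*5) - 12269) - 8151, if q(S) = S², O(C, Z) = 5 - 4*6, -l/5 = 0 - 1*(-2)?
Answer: -65374355/3249 ≈ -20121.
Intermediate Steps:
l = -10 (l = -5*(0 - 1*(-2)) = -5*(0 + 2) = -5*2 = -10)
O(C, Z) = -19 (O(C, Z) = 5 - 24 = -19)
(q(l + (-5/3 - 4/O(-2, 3))*5) - 12269) - 8151 = ((-10 + (-5/3 - 4/(-19))*5)² - 12269) - 8151 = ((-10 + (-5*⅓ - 4*(-1/19))*5)² - 12269) - 8151 = ((-10 + (-5/3 + 4/19)*5)² - 12269) - 8151 = ((-10 - 83/57*5)² - 12269) - 8151 = ((-10 - 415/57)² - 12269) - 8151 = ((-985/57)² - 12269) - 8151 = (970225/3249 - 12269) - 8151 = -38891756/3249 - 8151 = -65374355/3249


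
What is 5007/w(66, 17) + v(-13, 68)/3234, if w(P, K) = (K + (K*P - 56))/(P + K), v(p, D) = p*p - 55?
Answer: 74672912/194579 ≈ 383.77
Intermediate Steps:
v(p, D) = -55 + p**2 (v(p, D) = p**2 - 55 = -55 + p**2)
w(P, K) = (-56 + K + K*P)/(K + P) (w(P, K) = (K + (-56 + K*P))/(K + P) = (-56 + K + K*P)/(K + P))
5007/w(66, 17) + v(-13, 68)/3234 = 5007/(((-56 + 17 + 17*66)/(17 + 66))) + (-55 + (-13)**2)/3234 = 5007/(((-56 + 17 + 1122)/83)) + (-55 + 169)*(1/3234) = 5007/(((1/83)*1083)) + 114*(1/3234) = 5007/(1083/83) + 19/539 = 5007*(83/1083) + 19/539 = 138527/361 + 19/539 = 74672912/194579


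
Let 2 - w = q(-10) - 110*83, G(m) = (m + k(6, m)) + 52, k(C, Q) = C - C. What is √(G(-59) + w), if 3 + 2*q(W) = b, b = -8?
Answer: 3*√4058/2 ≈ 95.554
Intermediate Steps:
q(W) = -11/2 (q(W) = -3/2 + (½)*(-8) = -3/2 - 4 = -11/2)
k(C, Q) = 0
G(m) = 52 + m (G(m) = (m + 0) + 52 = m + 52 = 52 + m)
w = 18275/2 (w = 2 - (-11/2 - 110*83) = 2 - (-11/2 - 9130) = 2 - 1*(-18271/2) = 2 + 18271/2 = 18275/2 ≈ 9137.5)
√(G(-59) + w) = √((52 - 59) + 18275/2) = √(-7 + 18275/2) = √(18261/2) = 3*√4058/2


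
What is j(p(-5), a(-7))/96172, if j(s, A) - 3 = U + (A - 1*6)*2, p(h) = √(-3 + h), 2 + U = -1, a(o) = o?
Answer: -13/48086 ≈ -0.00027035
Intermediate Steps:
U = -3 (U = -2 - 1 = -3)
j(s, A) = -12 + 2*A (j(s, A) = 3 + (-3 + (A - 1*6)*2) = 3 + (-3 + (A - 6)*2) = 3 + (-3 + (-6 + A)*2) = 3 + (-3 + (-12 + 2*A)) = 3 + (-15 + 2*A) = -12 + 2*A)
j(p(-5), a(-7))/96172 = (-12 + 2*(-7))/96172 = (-12 - 14)*(1/96172) = -26*1/96172 = -13/48086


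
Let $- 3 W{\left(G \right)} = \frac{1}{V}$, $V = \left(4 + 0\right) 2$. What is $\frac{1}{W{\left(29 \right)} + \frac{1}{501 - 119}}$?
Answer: $- \frac{4584}{179} \approx -25.609$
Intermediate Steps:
$V = 8$ ($V = 4 \cdot 2 = 8$)
$W{\left(G \right)} = - \frac{1}{24}$ ($W{\left(G \right)} = - \frac{1}{3 \cdot 8} = \left(- \frac{1}{3}\right) \frac{1}{8} = - \frac{1}{24}$)
$\frac{1}{W{\left(29 \right)} + \frac{1}{501 - 119}} = \frac{1}{- \frac{1}{24} + \frac{1}{501 - 119}} = \frac{1}{- \frac{1}{24} + \frac{1}{382}} = \frac{1}{- \frac{179}{4584}} = - \frac{4584}{179}$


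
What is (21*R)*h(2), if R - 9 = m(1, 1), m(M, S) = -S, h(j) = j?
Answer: 336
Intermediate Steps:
R = 8 (R = 9 - 1*1 = 9 - 1 = 8)
(21*R)*h(2) = (21*8)*2 = 168*2 = 336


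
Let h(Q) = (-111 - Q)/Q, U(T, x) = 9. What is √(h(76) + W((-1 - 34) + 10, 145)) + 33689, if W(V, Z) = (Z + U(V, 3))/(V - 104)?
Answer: 33689 + I*√87811977/4902 ≈ 33689.0 + 1.9116*I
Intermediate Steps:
W(V, Z) = (9 + Z)/(-104 + V) (W(V, Z) = (Z + 9)/(V - 104) = (9 + Z)/(-104 + V))
h(Q) = (-111 - Q)/Q
√(h(76) + W((-1 - 34) + 10, 145)) + 33689 = √((-111 - 1*76)/76 + (9 + 145)/(-104 + ((-1 - 34) + 10))) + 33689 = √((-111 - 76)/76 + 154/(-104 + (-35 + 10))) + 33689 = √((1/76)*(-187) + 154/(-104 - 25)) + 33689 = √(-187/76 + 154/(-129)) + 33689 = √(-187/76 - 1/129*154) + 33689 = √(-187/76 - 154/129) + 33689 = √(-35827/9804) + 33689 = I*√87811977/4902 + 33689 = 33689 + I*√87811977/4902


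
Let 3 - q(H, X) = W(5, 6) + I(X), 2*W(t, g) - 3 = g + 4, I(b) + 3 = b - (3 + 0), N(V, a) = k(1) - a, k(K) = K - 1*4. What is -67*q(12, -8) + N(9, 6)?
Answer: -1425/2 ≈ -712.50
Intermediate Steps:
k(K) = -4 + K (k(K) = K - 4 = -4 + K)
N(V, a) = -3 - a (N(V, a) = (-4 + 1) - a = -3 - a)
I(b) = -6 + b (I(b) = -3 + (b - (3 + 0)) = -3 + (b - 1*3) = -3 + (b - 3) = -3 + (-3 + b) = -6 + b)
W(t, g) = 7/2 + g/2 (W(t, g) = 3/2 + (g + 4)/2 = 3/2 + (4 + g)/2 = 3/2 + (2 + g/2) = 7/2 + g/2)
q(H, X) = 5/2 - X (q(H, X) = 3 - ((7/2 + (½)*6) + (-6 + X)) = 3 - ((7/2 + 3) + (-6 + X)) = 3 - (13/2 + (-6 + X)) = 3 - (½ + X) = 3 + (-½ - X) = 5/2 - X)
-67*q(12, -8) + N(9, 6) = -67*(5/2 - 1*(-8)) + (-3 - 1*6) = -67*(5/2 + 8) + (-3 - 6) = -67*21/2 - 9 = -1407/2 - 9 = -1425/2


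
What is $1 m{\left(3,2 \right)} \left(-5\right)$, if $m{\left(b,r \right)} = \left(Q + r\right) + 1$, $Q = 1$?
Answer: $-20$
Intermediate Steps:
$m{\left(b,r \right)} = 2 + r$ ($m{\left(b,r \right)} = \left(1 + r\right) + 1 = 2 + r$)
$1 m{\left(3,2 \right)} \left(-5\right) = 1 \left(2 + 2\right) \left(-5\right) = 1 \cdot 4 \left(-5\right) = 4 \left(-5\right) = -20$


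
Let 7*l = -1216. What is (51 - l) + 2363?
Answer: 18114/7 ≈ 2587.7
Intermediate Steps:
l = -1216/7 (l = (⅐)*(-1216) = -1216/7 ≈ -173.71)
(51 - l) + 2363 = (51 - 1*(-1216/7)) + 2363 = (51 + 1216/7) + 2363 = 1573/7 + 2363 = 18114/7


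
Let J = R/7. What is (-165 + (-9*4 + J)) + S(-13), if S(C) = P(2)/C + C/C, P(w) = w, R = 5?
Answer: -18149/91 ≈ -199.44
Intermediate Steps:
S(C) = 1 + 2/C (S(C) = 2/C + C/C = 2/C + 1 = 1 + 2/C)
J = 5/7 ≈ 0.71429
(-165 + (-9*4 + J)) + S(-13) = (-165 + (-9*4 + 5/7)) + (2 - 13)/(-13) = (-165 + (-36 + 5/7)) - 1/13*(-11) = (-165 - 247/7) + 11/13 = -1402/7 + 11/13 = -18149/91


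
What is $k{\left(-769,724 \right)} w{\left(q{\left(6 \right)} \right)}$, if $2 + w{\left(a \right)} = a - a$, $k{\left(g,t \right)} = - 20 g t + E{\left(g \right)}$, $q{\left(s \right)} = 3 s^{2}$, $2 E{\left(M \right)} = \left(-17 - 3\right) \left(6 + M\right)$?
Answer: $-22285500$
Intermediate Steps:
$E{\left(M \right)} = -60 - 10 M$ ($E{\left(M \right)} = \frac{\left(-17 - 3\right) \left(6 + M\right)}{2} = \frac{\left(-20\right) \left(6 + M\right)}{2} = \frac{-120 - 20 M}{2} = -60 - 10 M$)
$k{\left(g,t \right)} = -60 - 10 g - 20 g t$ ($k{\left(g,t \right)} = - 20 g t - \left(60 + 10 g\right) = -60 - 10 g - 20 g t$)
$w{\left(a \right)} = -2$ ($w{\left(a \right)} = -2 + \left(a - a\right) = -2 + 0 = -2$)
$k{\left(-769,724 \right)} w{\left(q{\left(6 \right)} \right)} = \left(-60 - -7690 - \left(-15380\right) 724\right) \left(-2\right) = \left(-60 + 7690 + 11135120\right) \left(-2\right) = 11142750 \left(-2\right) = -22285500$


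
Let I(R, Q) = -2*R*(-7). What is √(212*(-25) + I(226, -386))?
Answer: 2*I*√534 ≈ 46.217*I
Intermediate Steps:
I(R, Q) = 14*R
√(212*(-25) + I(226, -386)) = √(212*(-25) + 14*226) = √(-5300 + 3164) = √(-2136) = 2*I*√534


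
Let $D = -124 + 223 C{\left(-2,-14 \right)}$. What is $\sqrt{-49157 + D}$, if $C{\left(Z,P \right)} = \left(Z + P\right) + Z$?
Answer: $i \sqrt{53295} \approx 230.86 i$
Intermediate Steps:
$C{\left(Z,P \right)} = P + 2 Z$ ($C{\left(Z,P \right)} = \left(P + Z\right) + Z = P + 2 Z$)
$D = -4138$ ($D = -124 + 223 \left(-14 + 2 \left(-2\right)\right) = -124 + 223 \left(-14 - 4\right) = -124 + 223 \left(-18\right) = -124 - 4014 = -4138$)
$\sqrt{-49157 + D} = \sqrt{-49157 - 4138} = \sqrt{-53295} = i \sqrt{53295}$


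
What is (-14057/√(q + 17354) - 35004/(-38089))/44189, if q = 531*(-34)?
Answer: 35004/1683114821 + 14057*I*√7/3093230 ≈ 2.0797e-5 + 0.012023*I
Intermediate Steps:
q = -18054
(-14057/√(q + 17354) - 35004/(-38089))/44189 = (-14057/√(-18054 + 17354) - 35004/(-38089))/44189 = (-14057*(-I*√7/70) - 35004*(-1/38089))*(1/44189) = (-14057*(-I*√7/70) + 35004/38089)*(1/44189) = (-(-14057)*I*√7/70 + 35004/38089)*(1/44189) = (14057*I*√7/70 + 35004/38089)*(1/44189) = (35004/38089 + 14057*I*√7/70)*(1/44189) = 35004/1683114821 + 14057*I*√7/3093230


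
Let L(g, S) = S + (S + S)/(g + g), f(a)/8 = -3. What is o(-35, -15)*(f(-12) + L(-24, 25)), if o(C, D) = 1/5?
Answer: -1/120 ≈ -0.0083333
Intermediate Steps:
f(a) = -24 (f(a) = 8*(-3) = -24)
o(C, D) = ⅕
L(g, S) = S + S/g (L(g, S) = S + (2*S)/((2*g)) = S + (2*S)*(1/(2*g)) = S + S/g)
o(-35, -15)*(f(-12) + L(-24, 25)) = (-24 + (25 + 25/(-24)))/5 = (-24 + (25 + 25*(-1/24)))/5 = (-24 + (25 - 25/24))/5 = (-24 + 575/24)/5 = (⅕)*(-1/24) = -1/120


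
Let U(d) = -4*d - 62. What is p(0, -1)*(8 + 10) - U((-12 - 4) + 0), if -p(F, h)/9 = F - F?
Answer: -2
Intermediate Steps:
p(F, h) = 0 (p(F, h) = -9*(F - F) = -9*0 = 0)
U(d) = -62 - 4*d
p(0, -1)*(8 + 10) - U((-12 - 4) + 0) = 0*(8 + 10) - (-62 - 4*((-12 - 4) + 0)) = 0*18 - (-62 - 4*(-16 + 0)) = 0 - (-62 - 4*(-16)) = 0 - (-62 + 64) = 0 - 1*2 = 0 - 2 = -2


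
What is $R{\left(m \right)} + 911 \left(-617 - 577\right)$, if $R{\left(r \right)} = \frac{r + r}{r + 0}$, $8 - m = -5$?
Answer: $-1087732$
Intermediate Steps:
$m = 13$ ($m = 8 - -5 = 8 + 5 = 13$)
$R{\left(r \right)} = 2$ ($R{\left(r \right)} = \frac{2 r}{r} = 2$)
$R{\left(m \right)} + 911 \left(-617 - 577\right) = 2 + 911 \left(-617 - 577\right) = 2 + 911 \left(-1194\right) = 2 - 1087734 = -1087732$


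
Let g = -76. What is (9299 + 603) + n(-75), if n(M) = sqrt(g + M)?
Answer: 9902 + I*sqrt(151) ≈ 9902.0 + 12.288*I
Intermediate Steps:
n(M) = sqrt(-76 + M)
(9299 + 603) + n(-75) = (9299 + 603) + sqrt(-76 - 75) = 9902 + sqrt(-151) = 9902 + I*sqrt(151)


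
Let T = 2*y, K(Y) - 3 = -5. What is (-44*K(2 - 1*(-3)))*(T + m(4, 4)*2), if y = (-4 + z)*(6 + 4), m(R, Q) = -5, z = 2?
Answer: -4400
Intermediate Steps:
y = -20 (y = (-4 + 2)*(6 + 4) = -2*10 = -20)
K(Y) = -2 (K(Y) = 3 - 5 = -2)
T = -40 (T = 2*(-20) = -40)
(-44*K(2 - 1*(-3)))*(T + m(4, 4)*2) = (-44*(-2))*(-40 - 5*2) = 88*(-40 - 10) = 88*(-50) = -4400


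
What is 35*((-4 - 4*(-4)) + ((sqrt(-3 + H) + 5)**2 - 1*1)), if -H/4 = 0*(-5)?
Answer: 1155 + 350*I*sqrt(3) ≈ 1155.0 + 606.22*I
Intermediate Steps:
H = 0 (H = -0*(-5) = -4*0 = 0)
35*((-4 - 4*(-4)) + ((sqrt(-3 + H) + 5)**2 - 1*1)) = 35*((-4 - 4*(-4)) + ((sqrt(-3 + 0) + 5)**2 - 1*1)) = 35*((-4 + 16) + ((sqrt(-3) + 5)**2 - 1)) = 35*(12 + ((I*sqrt(3) + 5)**2 - 1)) = 35*(12 + ((5 + I*sqrt(3))**2 - 1)) = 35*(12 + (-1 + (5 + I*sqrt(3))**2)) = 35*(11 + (5 + I*sqrt(3))**2) = 385 + 35*(5 + I*sqrt(3))**2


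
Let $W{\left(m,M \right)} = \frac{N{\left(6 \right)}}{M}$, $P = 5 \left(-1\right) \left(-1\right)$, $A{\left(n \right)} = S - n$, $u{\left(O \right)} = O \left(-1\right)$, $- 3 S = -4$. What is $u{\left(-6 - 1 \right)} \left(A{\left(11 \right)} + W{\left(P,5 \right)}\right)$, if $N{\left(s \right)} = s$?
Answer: $- \frac{889}{15} \approx -59.267$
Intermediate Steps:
$S = \frac{4}{3}$ ($S = \left(- \frac{1}{3}\right) \left(-4\right) = \frac{4}{3} \approx 1.3333$)
$u{\left(O \right)} = - O$
$A{\left(n \right)} = \frac{4}{3} - n$
$P = 5$ ($P = \left(-5\right) \left(-1\right) = 5$)
$W{\left(m,M \right)} = \frac{6}{M}$
$u{\left(-6 - 1 \right)} \left(A{\left(11 \right)} + W{\left(P,5 \right)}\right) = - (-6 - 1) \left(\left(\frac{4}{3} - 11\right) + \frac{6}{5}\right) = \left(-1\right) \left(-7\right) \left(\left(\frac{4}{3} - 11\right) + 6 \cdot \frac{1}{5}\right) = 7 \left(- \frac{29}{3} + \frac{6}{5}\right) = 7 \left(- \frac{127}{15}\right) = - \frac{889}{15}$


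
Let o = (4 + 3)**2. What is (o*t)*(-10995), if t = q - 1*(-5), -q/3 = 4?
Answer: 3771285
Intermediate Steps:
q = -12 (q = -3*4 = -12)
t = -7 (t = -12 - 1*(-5) = -12 + 5 = -7)
o = 49 (o = 7**2 = 49)
(o*t)*(-10995) = (49*(-7))*(-10995) = -343*(-10995) = 3771285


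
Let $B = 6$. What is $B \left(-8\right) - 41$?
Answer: $-89$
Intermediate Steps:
$B \left(-8\right) - 41 = 6 \left(-8\right) - 41 = -48 - 41 = -89$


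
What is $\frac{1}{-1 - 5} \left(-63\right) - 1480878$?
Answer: $- \frac{2961735}{2} \approx -1.4809 \cdot 10^{6}$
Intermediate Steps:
$\frac{1}{-1 - 5} \left(-63\right) - 1480878 = \frac{1}{-6} \left(-63\right) - 1480878 = \left(- \frac{1}{6}\right) \left(-63\right) - 1480878 = \frac{21}{2} - 1480878 = - \frac{2961735}{2}$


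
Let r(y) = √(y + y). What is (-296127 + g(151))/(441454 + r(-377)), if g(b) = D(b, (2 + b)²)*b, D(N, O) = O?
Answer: 54988732728/7495447495 - 1619316*I*√754/97440817435 ≈ 7.3363 - 0.00045633*I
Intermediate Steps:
r(y) = √2*√y (r(y) = √(2*y) = √2*√y)
g(b) = b*(2 + b)² (g(b) = (2 + b)²*b = b*(2 + b)²)
(-296127 + g(151))/(441454 + r(-377)) = (-296127 + 151*(2 + 151)²)/(441454 + √2*√(-377)) = (-296127 + 151*153²)/(441454 + √2*(I*√377)) = (-296127 + 151*23409)/(441454 + I*√754) = (-296127 + 3534759)/(441454 + I*√754) = 3238632/(441454 + I*√754)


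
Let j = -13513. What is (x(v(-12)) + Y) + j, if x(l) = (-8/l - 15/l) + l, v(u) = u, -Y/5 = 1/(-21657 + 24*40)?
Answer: -373183001/27596 ≈ -13523.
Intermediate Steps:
Y = 5/20697 (Y = -5/(-21657 + 24*40) = -5/(-21657 + 960) = -5/(-20697) = -5*(-1/20697) = 5/20697 ≈ 0.00024158)
x(l) = l - 23/l (x(l) = -23/l + l = l - 23/l)
(x(v(-12)) + Y) + j = ((-12 - 23/(-12)) + 5/20697) - 13513 = ((-12 - 23*(-1/12)) + 5/20697) - 13513 = ((-12 + 23/12) + 5/20697) - 13513 = (-121/12 + 5/20697) - 13513 = -278253/27596 - 13513 = -373183001/27596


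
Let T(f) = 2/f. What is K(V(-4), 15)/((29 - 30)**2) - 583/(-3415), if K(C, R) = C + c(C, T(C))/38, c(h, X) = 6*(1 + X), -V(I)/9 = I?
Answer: 744553/20490 ≈ 36.337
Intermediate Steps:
V(I) = -9*I
c(h, X) = 6 + 6*X
K(C, R) = 3/19 + C + 6/(19*C) (K(C, R) = C + (6 + 6*(2/C))/38 = C + (6 + 12/C)*(1/38) = C + (3/19 + 6/(19*C)) = 3/19 + C + 6/(19*C))
K(V(-4), 15)/((29 - 30)**2) - 583/(-3415) = (3/19 - 9*(-4) + 6/(19*((-9*(-4)))))/((29 - 30)**2) - 583/(-3415) = (3/19 + 36 + (6/19)/36)/((-1)**2) - 583*(-1/3415) = (3/19 + 36 + (6/19)*(1/36))/1 + 583/3415 = (3/19 + 36 + 1/114)*1 + 583/3415 = (217/6)*1 + 583/3415 = 217/6 + 583/3415 = 744553/20490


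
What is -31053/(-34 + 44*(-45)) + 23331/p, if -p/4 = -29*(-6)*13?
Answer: 38996485/3037112 ≈ 12.840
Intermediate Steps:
p = -9048 (p = -4*(-29*(-6))*13 = -696*13 = -4*2262 = -9048)
-31053/(-34 + 44*(-45)) + 23331/p = -31053/(-34 + 44*(-45)) + 23331/(-9048) = -31053/(-34 - 1980) + 23331*(-1/9048) = -31053/(-2014) - 7777/3016 = -31053*(-1/2014) - 7777/3016 = 31053/2014 - 7777/3016 = 38996485/3037112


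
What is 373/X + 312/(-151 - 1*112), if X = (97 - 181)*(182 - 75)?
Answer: -2902355/2363844 ≈ -1.2278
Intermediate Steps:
X = -8988 (X = -84*107 = -8988)
373/X + 312/(-151 - 1*112) = 373/(-8988) + 312/(-151 - 1*112) = 373*(-1/8988) + 312/(-151 - 112) = -373/8988 + 312/(-263) = -373/8988 + 312*(-1/263) = -373/8988 - 312/263 = -2902355/2363844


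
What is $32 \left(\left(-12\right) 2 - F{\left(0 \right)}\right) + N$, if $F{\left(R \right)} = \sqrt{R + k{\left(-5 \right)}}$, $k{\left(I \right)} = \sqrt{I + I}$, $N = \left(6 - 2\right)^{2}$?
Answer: $-752 - 32 \sqrt[4]{10} \sqrt{i} \approx -792.24 - 40.238 i$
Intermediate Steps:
$N = 16$ ($N = 4^{2} = 16$)
$k{\left(I \right)} = \sqrt{2} \sqrt{I}$ ($k{\left(I \right)} = \sqrt{2 I} = \sqrt{2} \sqrt{I}$)
$F{\left(R \right)} = \sqrt{R + i \sqrt{10}}$ ($F{\left(R \right)} = \sqrt{R + \sqrt{2} \sqrt{-5}} = \sqrt{R + \sqrt{2} i \sqrt{5}} = \sqrt{R + i \sqrt{10}}$)
$32 \left(\left(-12\right) 2 - F{\left(0 \right)}\right) + N = 32 \left(\left(-12\right) 2 - \sqrt{0 + i \sqrt{10}}\right) + 16 = 32 \left(-24 - \sqrt{i \sqrt{10}}\right) + 16 = 32 \left(-24 - \sqrt[4]{10} \sqrt{i}\right) + 16 = \left(-768 - 32 \sqrt[4]{10} \sqrt{i}\right) + 16 = -752 - 32 \sqrt[4]{10} \sqrt{i}$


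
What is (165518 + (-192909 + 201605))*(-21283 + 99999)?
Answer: 13713429224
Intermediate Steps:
(165518 + (-192909 + 201605))*(-21283 + 99999) = (165518 + 8696)*78716 = 174214*78716 = 13713429224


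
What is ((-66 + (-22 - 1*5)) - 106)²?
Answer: 39601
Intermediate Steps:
((-66 + (-22 - 1*5)) - 106)² = ((-66 + (-22 - 5)) - 106)² = ((-66 - 27) - 106)² = (-93 - 106)² = (-199)² = 39601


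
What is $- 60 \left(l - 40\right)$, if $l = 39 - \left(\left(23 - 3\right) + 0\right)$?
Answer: $1260$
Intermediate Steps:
$l = 19$ ($l = 39 - \left(20 + 0\right) = 39 - 20 = 19$)
$- 60 \left(l - 40\right) = - 60 \left(19 - 40\right) = \left(-60\right) \left(-21\right) = 1260$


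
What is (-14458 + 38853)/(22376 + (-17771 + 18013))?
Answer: 24395/22618 ≈ 1.0786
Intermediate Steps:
(-14458 + 38853)/(22376 + (-17771 + 18013)) = 24395/(22376 + 242) = 24395/22618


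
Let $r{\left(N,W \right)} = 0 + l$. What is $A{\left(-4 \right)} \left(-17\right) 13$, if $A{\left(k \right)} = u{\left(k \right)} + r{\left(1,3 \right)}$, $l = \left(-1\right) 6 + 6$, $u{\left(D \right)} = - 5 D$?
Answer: $-4420$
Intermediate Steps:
$l = 0$ ($l = -6 + 6 = 0$)
$r{\left(N,W \right)} = 0$ ($r{\left(N,W \right)} = 0 + 0 = 0$)
$A{\left(k \right)} = - 5 k$ ($A{\left(k \right)} = - 5 k + 0 = - 5 k$)
$A{\left(-4 \right)} \left(-17\right) 13 = \left(-5\right) \left(-4\right) \left(-17\right) 13 = 20 \left(-17\right) 13 = \left(-340\right) 13 = -4420$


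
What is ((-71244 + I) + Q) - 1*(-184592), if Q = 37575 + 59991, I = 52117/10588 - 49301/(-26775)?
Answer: 8542101096209/40499100 ≈ 2.1092e+5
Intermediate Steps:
I = 273918809/40499100 (I = 52117*(1/10588) - 49301*(-1/26775) = 52117/10588 + 7043/3825 = 273918809/40499100 ≈ 6.7636)
Q = 97566
((-71244 + I) + Q) - 1*(-184592) = ((-71244 + 273918809/40499100) + 97566) - 1*(-184592) = (-2885043961591/40499100 + 97566) + 184592 = 1066291229009/40499100 + 184592 = 8542101096209/40499100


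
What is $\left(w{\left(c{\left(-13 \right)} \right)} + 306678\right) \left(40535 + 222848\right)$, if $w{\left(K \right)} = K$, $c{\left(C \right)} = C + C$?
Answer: $80766923716$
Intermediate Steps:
$c{\left(C \right)} = 2 C$
$\left(w{\left(c{\left(-13 \right)} \right)} + 306678\right) \left(40535 + 222848\right) = \left(2 \left(-13\right) + 306678\right) \left(40535 + 222848\right) = \left(-26 + 306678\right) 263383 = 306652 \cdot 263383 = 80766923716$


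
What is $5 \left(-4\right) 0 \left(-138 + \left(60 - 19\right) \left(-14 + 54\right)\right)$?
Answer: $0$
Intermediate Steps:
$5 \left(-4\right) 0 \left(-138 + \left(60 - 19\right) \left(-14 + 54\right)\right) = \left(-20\right) 0 \left(-138 + 41 \cdot 40\right) = 0 \left(-138 + 1640\right) = 0 \cdot 1502 = 0$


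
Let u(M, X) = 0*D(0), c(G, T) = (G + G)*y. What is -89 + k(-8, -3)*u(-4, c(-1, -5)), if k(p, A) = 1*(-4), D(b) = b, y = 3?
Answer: -89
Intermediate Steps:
c(G, T) = 6*G (c(G, T) = (G + G)*3 = (2*G)*3 = 6*G)
u(M, X) = 0 (u(M, X) = 0*0 = 0)
k(p, A) = -4
-89 + k(-8, -3)*u(-4, c(-1, -5)) = -89 - 4*0 = -89 + 0 = -89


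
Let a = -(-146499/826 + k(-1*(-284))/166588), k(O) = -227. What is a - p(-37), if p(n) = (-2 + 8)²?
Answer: 9725751073/68800844 ≈ 141.36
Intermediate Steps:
p(n) = 36 (p(n) = 6² = 36)
a = 12202581457/68800844 (a = -(-146499/826 - 227/166588) = -1*(-12202581457/68800844) = 12202581457/68800844 ≈ 177.36)
a - p(-37) = 12202581457/68800844 - 1*36 = 12202581457/68800844 - 36 = 9725751073/68800844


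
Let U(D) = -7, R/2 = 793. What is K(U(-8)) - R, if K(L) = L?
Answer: -1593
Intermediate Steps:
R = 1586 (R = 2*793 = 1586)
K(U(-8)) - R = -7 - 1*1586 = -7 - 1586 = -1593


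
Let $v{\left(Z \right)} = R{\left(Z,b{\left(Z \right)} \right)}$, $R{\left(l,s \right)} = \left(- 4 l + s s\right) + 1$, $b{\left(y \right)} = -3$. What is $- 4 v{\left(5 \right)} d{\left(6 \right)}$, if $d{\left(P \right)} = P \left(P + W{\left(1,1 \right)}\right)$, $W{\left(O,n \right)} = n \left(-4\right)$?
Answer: $480$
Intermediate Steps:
$W{\left(O,n \right)} = - 4 n$
$R{\left(l,s \right)} = 1 + s^{2} - 4 l$ ($R{\left(l,s \right)} = \left(- 4 l + s^{2}\right) + 1 = \left(s^{2} - 4 l\right) + 1 = 1 + s^{2} - 4 l$)
$v{\left(Z \right)} = 10 - 4 Z$ ($v{\left(Z \right)} = 1 + \left(-3\right)^{2} - 4 Z = 1 + 9 - 4 Z = 10 - 4 Z$)
$d{\left(P \right)} = P \left(-4 + P\right)$ ($d{\left(P \right)} = P \left(P - 4\right) = P \left(-4 + P\right)$)
$- 4 v{\left(5 \right)} d{\left(6 \right)} = - 4 \left(10 - 20\right) 6 \left(-4 + 6\right) = - 4 \left(10 - 20\right) 6 \cdot 2 = \left(-4\right) \left(-10\right) 12 = 40 \cdot 12 = 480$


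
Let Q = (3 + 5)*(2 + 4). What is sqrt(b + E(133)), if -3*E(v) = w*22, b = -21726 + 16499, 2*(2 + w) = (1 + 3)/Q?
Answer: I*sqrt(187655)/6 ≈ 72.199*I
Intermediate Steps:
Q = 48 (Q = 8*6 = 48)
w = -47/24 (w = -2 + ((1 + 3)/48)/2 = -2 + (4*(1/48))/2 = -2 + (1/2)*(1/12) = -2 + 1/24 = -47/24 ≈ -1.9583)
b = -5227
E(v) = 517/36 (E(v) = -(-47)*22/72 = -1/3*(-517/12) = 517/36)
sqrt(b + E(133)) = sqrt(-5227 + 517/36) = sqrt(-187655/36) = I*sqrt(187655)/6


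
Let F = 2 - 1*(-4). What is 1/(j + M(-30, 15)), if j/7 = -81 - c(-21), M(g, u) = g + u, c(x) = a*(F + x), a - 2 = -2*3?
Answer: -1/1002 ≈ -0.00099800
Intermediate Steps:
F = 6 (F = 2 + 4 = 6)
a = -4 (a = 2 - 2*3 = 2 - 6 = -4)
c(x) = -24 - 4*x (c(x) = -4*(6 + x) = -24 - 4*x)
j = -987 (j = 7*(-81 - (-24 - 4*(-21))) = 7*(-81 - (-24 + 84)) = 7*(-81 - 1*60) = 7*(-81 - 60) = 7*(-141) = -987)
1/(j + M(-30, 15)) = 1/(-987 + (-30 + 15)) = 1/(-987 - 15) = 1/(-1002) = -1/1002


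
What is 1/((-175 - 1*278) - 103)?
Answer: -1/556 ≈ -0.0017986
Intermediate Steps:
1/((-175 - 1*278) - 103) = 1/((-175 - 278) - 103) = 1/(-453 - 103) = 1/(-556) = -1/556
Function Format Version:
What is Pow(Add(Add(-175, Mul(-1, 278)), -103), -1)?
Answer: Rational(-1, 556) ≈ -0.0017986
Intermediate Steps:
Pow(Add(Add(-175, Mul(-1, 278)), -103), -1) = Pow(Add(Add(-175, -278), -103), -1) = Pow(Add(-453, -103), -1) = Pow(-556, -1) = Rational(-1, 556)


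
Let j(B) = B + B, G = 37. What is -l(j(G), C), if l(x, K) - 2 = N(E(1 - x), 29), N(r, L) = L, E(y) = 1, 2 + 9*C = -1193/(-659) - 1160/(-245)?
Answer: -31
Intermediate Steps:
C = 16307/32291 (C = -2/9 + (-1193/(-659) - 1160/(-245))/9 = -2/9 + (-1193*(-1/659) - 1160*(-1/245))/9 = -2/9 + (1193/659 + 232/49)/9 = -2/9 + (1/9)*(211345/32291) = -2/9 + 211345/290619 = 16307/32291 ≈ 0.50500)
j(B) = 2*B
l(x, K) = 31 (l(x, K) = 2 + 29 = 31)
-l(j(G), C) = -1*31 = -31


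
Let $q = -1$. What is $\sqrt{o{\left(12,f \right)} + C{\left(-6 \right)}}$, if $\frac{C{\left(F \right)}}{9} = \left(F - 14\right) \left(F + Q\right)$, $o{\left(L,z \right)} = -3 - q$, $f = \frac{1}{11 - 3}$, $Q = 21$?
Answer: $i \sqrt{2702} \approx 51.981 i$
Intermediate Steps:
$f = \frac{1}{8} \approx 0.125$
$o{\left(L,z \right)} = -2$ ($o{\left(L,z \right)} = -3 - -1 = -3 + 1 = -2$)
$C{\left(F \right)} = 9 \left(-14 + F\right) \left(21 + F\right)$ ($C{\left(F \right)} = 9 \left(F - 14\right) \left(F + 21\right) = 9 \left(-14 + F\right) \left(21 + F\right)$)
$\sqrt{o{\left(12,f \right)} + C{\left(-6 \right)}} = \sqrt{-2 + \left(-2646 + 9 \left(-6\right)^{2} + 63 \left(-6\right)\right)} = \sqrt{-2 - 2700} = \sqrt{-2702} = i \sqrt{2702}$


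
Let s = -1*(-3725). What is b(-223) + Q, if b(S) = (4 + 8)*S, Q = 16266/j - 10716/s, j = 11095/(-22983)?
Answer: -300654893814/8265775 ≈ -36373.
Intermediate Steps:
s = 3725
j = -11095/22983 (j = 11095*(-1/22983) = -11095/22983 ≈ -0.48275)
Q = -278535679914/8265775 (Q = 16266/(-11095/22983) - 10716/3725 = 16266*(-22983/11095) - 10716*1/3725 = -373841478/11095 - 10716/3725 = -278535679914/8265775 ≈ -33697.)
b(S) = 12*S
b(-223) + Q = 12*(-223) - 278535679914/8265775 = -2676 - 278535679914/8265775 = -300654893814/8265775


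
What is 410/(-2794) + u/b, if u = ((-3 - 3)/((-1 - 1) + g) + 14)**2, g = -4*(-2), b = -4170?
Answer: -1090943/5825490 ≈ -0.18727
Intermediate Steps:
g = 8
u = 169 (u = ((-3 - 3)/((-1 - 1) + 8) + 14)**2 = (-6/(-2 + 8) + 14)**2 = (-6/6 + 14)**2 = (-6*1/6 + 14)**2 = (-1 + 14)**2 = 13**2 = 169)
410/(-2794) + u/b = 410/(-2794) + 169/(-4170) = 410*(-1/2794) + 169*(-1/4170) = -205/1397 - 169/4170 = -1090943/5825490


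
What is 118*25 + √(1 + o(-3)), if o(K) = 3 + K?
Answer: 2951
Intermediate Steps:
118*25 + √(1 + o(-3)) = 118*25 + √(1 + (3 - 3)) = 2950 + √(1 + 0) = 2950 + √1 = 2950 + 1 = 2951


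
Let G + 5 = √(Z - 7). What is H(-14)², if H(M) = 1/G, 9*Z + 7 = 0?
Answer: 9/(15 - I*√70)² ≈ 0.01603 + 0.025958*I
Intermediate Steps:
Z = -7/9 (Z = -7/9 + (⅑)*0 = -7/9 + 0 = -7/9 ≈ -0.77778)
G = -5 + I*√70/3 (G = -5 + √(-7/9 - 7) = -5 + √(-70/9) = -5 + I*√70/3 ≈ -5.0 + 2.7889*I)
H(M) = 1/(-5 + I*√70/3)
H(-14)² = (-9/59 - 3*I*√70/295)²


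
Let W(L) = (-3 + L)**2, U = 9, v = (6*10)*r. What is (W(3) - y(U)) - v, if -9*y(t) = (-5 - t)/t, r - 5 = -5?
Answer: -14/81 ≈ -0.17284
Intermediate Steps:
r = 0 (r = 5 - 5 = 0)
v = 0 (v = (6*10)*0 = 60*0 = 0)
y(t) = -(-5 - t)/(9*t)
(W(3) - y(U)) - v = ((-3 + 3)**2 - (5 + 9)/(9*9)) - 1*0 = (0**2 - 14/(9*9)) + 0 = (0 - 1*14/81) + 0 = (0 - 14/81) + 0 = -14/81 + 0 = -14/81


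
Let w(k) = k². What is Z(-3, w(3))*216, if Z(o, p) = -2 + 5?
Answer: 648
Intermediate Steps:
Z(o, p) = 3
Z(-3, w(3))*216 = 3*216 = 648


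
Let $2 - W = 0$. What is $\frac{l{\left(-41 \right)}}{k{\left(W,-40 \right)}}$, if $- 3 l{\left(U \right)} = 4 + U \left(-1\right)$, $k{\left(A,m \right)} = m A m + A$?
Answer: $- \frac{15}{3202} \approx -0.0046846$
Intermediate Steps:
$W = 2$ ($W = 2 - 0 = 2 + 0 = 2$)
$k{\left(A,m \right)} = A + A m^{2}$ ($k{\left(A,m \right)} = A m m + A = A m^{2} + A = A + A m^{2}$)
$l{\left(U \right)} = - \frac{4}{3} + \frac{U}{3}$ ($l{\left(U \right)} = - \frac{4 + U \left(-1\right)}{3} = - \frac{4 - U}{3} = - \frac{4}{3} + \frac{U}{3}$)
$\frac{l{\left(-41 \right)}}{k{\left(W,-40 \right)}} = \frac{- \frac{4}{3} + \frac{1}{3} \left(-41\right)}{2 \left(1 + \left(-40\right)^{2}\right)} = \frac{- \frac{4}{3} - \frac{41}{3}}{2 \left(1 + 1600\right)} = - \frac{15}{2 \cdot 1601} = - \frac{15}{3202}$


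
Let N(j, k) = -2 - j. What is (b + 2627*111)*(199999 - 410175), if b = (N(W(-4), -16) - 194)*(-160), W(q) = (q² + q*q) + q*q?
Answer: -69491962112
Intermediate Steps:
W(q) = 3*q² (W(q) = (q² + q²) + q² = 2*q² + q² = 3*q²)
b = 39040 (b = ((-2 - 3*(-4)²) - 194)*(-160) = ((-2 - 3*16) - 194)*(-160) = ((-2 - 1*48) - 194)*(-160) = ((-2 - 48) - 194)*(-160) = (-50 - 194)*(-160) = -244*(-160) = 39040)
(b + 2627*111)*(199999 - 410175) = (39040 + 2627*111)*(199999 - 410175) = (39040 + 291597)*(-210176) = 330637*(-210176) = -69491962112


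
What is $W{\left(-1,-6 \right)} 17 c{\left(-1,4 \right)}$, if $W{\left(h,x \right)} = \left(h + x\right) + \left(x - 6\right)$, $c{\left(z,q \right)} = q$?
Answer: $-1292$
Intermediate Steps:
$W{\left(h,x \right)} = -6 + h + 2 x$ ($W{\left(h,x \right)} = \left(h + x\right) + \left(x - 6\right) = \left(h + x\right) + \left(-6 + x\right) = -6 + h + 2 x$)
$W{\left(-1,-6 \right)} 17 c{\left(-1,4 \right)} = \left(-6 - 1 + 2 \left(-6\right)\right) 17 \cdot 4 = \left(-6 - 1 - 12\right) 17 \cdot 4 = \left(-19\right) 17 \cdot 4 = \left(-323\right) 4 = -1292$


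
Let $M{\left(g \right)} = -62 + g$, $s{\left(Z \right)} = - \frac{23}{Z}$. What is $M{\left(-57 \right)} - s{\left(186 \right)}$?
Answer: $- \frac{22111}{186} \approx -118.88$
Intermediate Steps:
$M{\left(-57 \right)} - s{\left(186 \right)} = \left(-62 - 57\right) - - \frac{23}{186} = -119 - \left(-23\right) \frac{1}{186} = -119 - - \frac{23}{186} = -119 + \frac{23}{186} = - \frac{22111}{186}$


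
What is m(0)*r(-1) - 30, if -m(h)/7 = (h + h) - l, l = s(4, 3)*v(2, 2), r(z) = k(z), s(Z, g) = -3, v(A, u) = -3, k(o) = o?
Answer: -93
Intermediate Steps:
r(z) = z
l = 9 (l = -3*(-3) = 9)
m(h) = 63 - 14*h (m(h) = -7*((h + h) - 1*9) = -7*(2*h - 9) = -7*(-9 + 2*h) = 63 - 14*h)
m(0)*r(-1) - 30 = (63 - 14*0)*(-1) - 30 = (63 + 0)*(-1) - 30 = 63*(-1) - 30 = -63 - 30 = -93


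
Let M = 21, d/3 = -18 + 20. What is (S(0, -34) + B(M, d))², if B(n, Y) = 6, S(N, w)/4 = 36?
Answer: 22500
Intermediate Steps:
d = 6 (d = 3*(-18 + 20) = 3*2 = 6)
S(N, w) = 144 (S(N, w) = 4*36 = 144)
(S(0, -34) + B(M, d))² = (144 + 6)² = 150² = 22500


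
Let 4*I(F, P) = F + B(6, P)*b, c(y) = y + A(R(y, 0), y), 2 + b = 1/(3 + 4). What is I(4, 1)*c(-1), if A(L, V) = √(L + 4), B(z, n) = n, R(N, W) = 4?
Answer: -15/28 + 15*√2/14 ≈ 0.97951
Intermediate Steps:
A(L, V) = √(4 + L)
b = -13/7 (b = -2 + 1/(3 + 4) = -2 + 1/7 = -2 + ⅐ = -13/7 ≈ -1.8571)
c(y) = y + 2*√2 (c(y) = y + √(4 + 4) = y + √8 = y + 2*√2)
I(F, P) = -13*P/28 + F/4 (I(F, P) = (F + P*(-13/7))/4 = (F - 13*P/7)/4 = -13*P/28 + F/4)
I(4, 1)*c(-1) = (-13/28*1 + (¼)*4)*(-1 + 2*√2) = (-13/28 + 1)*(-1 + 2*√2) = 15*(-1 + 2*√2)/28 = -15/28 + 15*√2/14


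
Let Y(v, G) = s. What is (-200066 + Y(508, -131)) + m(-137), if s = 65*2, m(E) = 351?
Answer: -199585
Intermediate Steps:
s = 130
Y(v, G) = 130
(-200066 + Y(508, -131)) + m(-137) = (-200066 + 130) + 351 = -199936 + 351 = -199585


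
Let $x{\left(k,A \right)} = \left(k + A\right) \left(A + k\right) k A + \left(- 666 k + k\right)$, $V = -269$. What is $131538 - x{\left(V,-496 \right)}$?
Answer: $-78083107747$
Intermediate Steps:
$x{\left(k,A \right)} = - 665 k + A k \left(A + k\right)^{2}$ ($x{\left(k,A \right)} = \left(A + k\right) \left(A + k\right) k A - 665 k = \left(A + k\right)^{2} k A - 665 k = k \left(A + k\right)^{2} A - 665 k = A k \left(A + k\right)^{2} - 665 k = - 665 k + A k \left(A + k\right)^{2}$)
$131538 - x{\left(V,-496 \right)} = 131538 - - 269 \left(-665 - 496 \left(-496 - 269\right)^{2}\right) = 131538 - - 269 \left(-665 - 496 \left(-765\right)^{2}\right) = 131538 - - 269 \left(-665 - 290271600\right) = 131538 - \left(-269\right) \left(-290272265\right) = 131538 - 78083239285 = -78083107747$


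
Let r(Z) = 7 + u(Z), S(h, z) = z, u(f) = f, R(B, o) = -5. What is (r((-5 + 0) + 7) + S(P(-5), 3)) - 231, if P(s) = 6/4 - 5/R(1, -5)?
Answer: -219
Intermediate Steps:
P(s) = 5/2 (P(s) = 6/4 - 5/(-5) = 6*(1/4) - 5*(-1/5) = 3/2 + 1 = 5/2)
r(Z) = 7 + Z
(r((-5 + 0) + 7) + S(P(-5), 3)) - 231 = ((7 + ((-5 + 0) + 7)) + 3) - 231 = ((7 + (-5 + 7)) + 3) - 231 = ((7 + 2) + 3) - 231 = (9 + 3) - 231 = 12 - 231 = -219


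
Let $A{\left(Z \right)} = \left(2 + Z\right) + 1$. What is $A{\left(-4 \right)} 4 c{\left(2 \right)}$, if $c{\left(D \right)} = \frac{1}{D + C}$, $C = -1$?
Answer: $-4$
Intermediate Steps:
$A{\left(Z \right)} = 3 + Z$
$c{\left(D \right)} = \frac{1}{-1 + D}$ ($c{\left(D \right)} = \frac{1}{D - 1} = \frac{1}{-1 + D}$)
$A{\left(-4 \right)} 4 c{\left(2 \right)} = \frac{\left(3 - 4\right) 4}{-1 + 2} = \frac{\left(-1\right) 4}{1} = \left(-4\right) 1 = -4$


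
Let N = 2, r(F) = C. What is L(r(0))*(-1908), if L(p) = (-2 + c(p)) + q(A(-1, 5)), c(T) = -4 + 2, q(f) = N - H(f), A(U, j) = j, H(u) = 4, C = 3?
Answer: 11448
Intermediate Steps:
r(F) = 3
q(f) = -2 (q(f) = 2 - 1*4 = 2 - 4 = -2)
c(T) = -2
L(p) = -6 (L(p) = (-2 - 2) - 2 = -4 - 2 = -6)
L(r(0))*(-1908) = -6*(-1908) = 11448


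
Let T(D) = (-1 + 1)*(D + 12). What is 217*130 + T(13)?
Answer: 28210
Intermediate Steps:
T(D) = 0 (T(D) = 0*(12 + D) = 0)
217*130 + T(13) = 217*130 + 0 = 28210 + 0 = 28210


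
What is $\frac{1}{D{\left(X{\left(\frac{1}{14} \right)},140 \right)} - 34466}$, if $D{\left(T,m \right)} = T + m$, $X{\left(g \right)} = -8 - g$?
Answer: $- \frac{14}{480677} \approx -2.9126 \cdot 10^{-5}$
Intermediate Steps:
$\frac{1}{D{\left(X{\left(\frac{1}{14} \right)},140 \right)} - 34466} = \frac{1}{\left(\left(-8 - \frac{1}{14}\right) + 140\right) - 34466} = \frac{1}{\left(- \frac{113}{14} + 140\right) - 34466} = \frac{1}{\frac{1847}{14} - 34466} = \frac{1}{- \frac{480677}{14}} = - \frac{14}{480677}$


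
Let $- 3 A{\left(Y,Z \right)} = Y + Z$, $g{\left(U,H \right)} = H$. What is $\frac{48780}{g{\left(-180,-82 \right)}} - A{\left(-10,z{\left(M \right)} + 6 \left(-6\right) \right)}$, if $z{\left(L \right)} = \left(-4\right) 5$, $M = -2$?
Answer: $- \frac{25292}{41} \approx -616.88$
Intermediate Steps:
$z{\left(L \right)} = -20$
$A{\left(Y,Z \right)} = - \frac{Y}{3} - \frac{Z}{3}$ ($A{\left(Y,Z \right)} = - \frac{Y + Z}{3} = - \frac{Y}{3} - \frac{Z}{3}$)
$\frac{48780}{g{\left(-180,-82 \right)}} - A{\left(-10,z{\left(M \right)} + 6 \left(-6\right) \right)} = \frac{48780}{-82} - \left(\left(- \frac{1}{3}\right) \left(-10\right) - \frac{-20 + 6 \left(-6\right)}{3}\right) = 48780 \left(- \frac{1}{82}\right) - \left(\frac{10}{3} - \frac{-20 - 36}{3}\right) = - \frac{24390}{41} - \left(\frac{10}{3} - - \frac{56}{3}\right) = - \frac{24390}{41} - \left(\frac{10}{3} + \frac{56}{3}\right) = - \frac{24390}{41} - 22 = - \frac{25292}{41}$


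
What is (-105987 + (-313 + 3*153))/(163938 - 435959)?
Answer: 105841/272021 ≈ 0.38909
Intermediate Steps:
(-105987 + (-313 + 3*153))/(163938 - 435959) = (-105987 + (-313 + 459))/(-272021) = (-105987 + 146)*(-1/272021) = -105841*(-1/272021) = 105841/272021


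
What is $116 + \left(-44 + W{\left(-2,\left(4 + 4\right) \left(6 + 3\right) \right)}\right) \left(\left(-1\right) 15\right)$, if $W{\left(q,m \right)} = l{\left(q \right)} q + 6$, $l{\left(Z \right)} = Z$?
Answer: $626$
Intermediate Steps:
$W{\left(q,m \right)} = 6 + q^{2}$ ($W{\left(q,m \right)} = q q + 6 = q^{2} + 6 = 6 + q^{2}$)
$116 + \left(-44 + W{\left(-2,\left(4 + 4\right) \left(6 + 3\right) \right)}\right) \left(\left(-1\right) 15\right) = 116 + \left(-44 + \left(6 + \left(-2\right)^{2}\right)\right) \left(\left(-1\right) 15\right) = 116 + \left(-44 + \left(6 + 4\right)\right) \left(-15\right) = 116 + \left(-44 + 10\right) \left(-15\right) = 116 - -510 = 116 + 510 = 626$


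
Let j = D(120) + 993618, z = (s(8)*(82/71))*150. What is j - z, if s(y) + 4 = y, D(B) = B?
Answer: 70506198/71 ≈ 9.9305e+5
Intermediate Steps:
s(y) = -4 + y
z = 49200/71 (z = ((-4 + 8)*(82/71))*150 = (4*(82*(1/71)))*150 = (4*(82/71))*150 = (328/71)*150 = 49200/71 ≈ 692.96)
j = 993738 (j = 120 + 993618 = 993738)
j - z = 993738 - 1*49200/71 = 993738 - 49200/71 = 70506198/71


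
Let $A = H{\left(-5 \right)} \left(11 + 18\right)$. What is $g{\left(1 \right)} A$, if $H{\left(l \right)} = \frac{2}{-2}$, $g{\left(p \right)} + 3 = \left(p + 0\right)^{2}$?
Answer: $58$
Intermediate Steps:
$g{\left(p \right)} = -3 + p^{2}$ ($g{\left(p \right)} = -3 + \left(p + 0\right)^{2} = -3 + p^{2}$)
$H{\left(l \right)} = -1$ ($H{\left(l \right)} = 2 \left(- \frac{1}{2}\right) = -1$)
$A = -29$ ($A = - (11 + 18) = \left(-1\right) 29 = -29$)
$g{\left(1 \right)} A = \left(-3 + 1^{2}\right) \left(-29\right) = \left(-3 + 1\right) \left(-29\right) = \left(-2\right) \left(-29\right) = 58$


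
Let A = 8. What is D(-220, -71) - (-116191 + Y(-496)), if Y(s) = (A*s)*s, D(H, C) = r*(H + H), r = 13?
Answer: -1857657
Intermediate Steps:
D(H, C) = 26*H (D(H, C) = 13*(H + H) = 13*(2*H) = 26*H)
Y(s) = 8*s**2 (Y(s) = (8*s)*s = 8*s**2)
D(-220, -71) - (-116191 + Y(-496)) = 26*(-220) - (-116191 + 8*(-496)**2) = -5720 - (-116191 + 8*246016) = -5720 - (-116191 + 1968128) = -5720 - 1*1851937 = -5720 - 1851937 = -1857657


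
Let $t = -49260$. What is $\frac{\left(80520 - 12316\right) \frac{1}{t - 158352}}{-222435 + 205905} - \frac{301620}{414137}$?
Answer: $- \frac{258769805225813}{355311568312830} \approx -0.72829$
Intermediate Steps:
$\frac{\left(80520 - 12316\right) \frac{1}{t - 158352}}{-222435 + 205905} - \frac{301620}{414137} = \frac{\left(80520 - 12316\right) \frac{1}{-49260 - 158352}}{-222435 + 205905} - \frac{301620}{414137} = \frac{68204 \frac{1}{-207612}}{-16530} - \frac{301620}{414137} = 68204 \left(- \frac{1}{207612}\right) \left(- \frac{1}{16530}\right) - \frac{301620}{414137} = \left(- \frac{17051}{51903}\right) \left(- \frac{1}{16530}\right) - \frac{301620}{414137} = \frac{17051}{857956590} - \frac{301620}{414137} = - \frac{258769805225813}{355311568312830}$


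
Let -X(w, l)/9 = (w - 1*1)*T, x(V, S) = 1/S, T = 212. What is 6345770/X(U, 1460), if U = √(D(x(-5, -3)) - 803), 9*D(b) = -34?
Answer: 634577/154124 + 634577*I*√7261/462372 ≈ 4.1173 + 116.95*I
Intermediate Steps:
x(V, S) = 1/S
D(b) = -34/9 (D(b) = (⅑)*(-34) = -34/9)
U = I*√7261/3 (U = √(-34/9 - 803) = √(-7261/9) = I*√7261/3 ≈ 28.404*I)
X(w, l) = 1908 - 1908*w (X(w, l) = -9*(w - 1*1)*212 = -9*(w - 1)*212 = -9*(-1 + w)*212 = -9*(-212 + 212*w) = 1908 - 1908*w)
6345770/X(U, 1460) = 6345770/(1908 - 636*I*√7261)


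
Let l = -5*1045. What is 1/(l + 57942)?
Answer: 1/52717 ≈ 1.8969e-5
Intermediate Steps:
l = -5225
1/(l + 57942) = 1/(-5225 + 57942) = 1/52717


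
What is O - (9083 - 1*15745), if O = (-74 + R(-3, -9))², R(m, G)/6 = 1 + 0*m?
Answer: 11286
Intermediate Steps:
R(m, G) = 6 (R(m, G) = 6*(1 + 0*m) = 6*(1 + 0) = 6*1 = 6)
O = 4624 (O = (-74 + 6)² = (-68)² = 4624)
O - (9083 - 1*15745) = 4624 - (9083 - 1*15745) = 4624 - (9083 - 15745) = 4624 - 1*(-6662) = 4624 + 6662 = 11286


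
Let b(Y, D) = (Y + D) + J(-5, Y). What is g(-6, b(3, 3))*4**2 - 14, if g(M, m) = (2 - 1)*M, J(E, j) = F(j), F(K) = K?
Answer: -110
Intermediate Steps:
J(E, j) = j
b(Y, D) = D + 2*Y (b(Y, D) = (Y + D) + Y = (D + Y) + Y = D + 2*Y)
g(M, m) = M (g(M, m) = 1*M = M)
g(-6, b(3, 3))*4**2 - 14 = -6*4**2 - 14 = -6*16 - 14 = -96 - 14 = -110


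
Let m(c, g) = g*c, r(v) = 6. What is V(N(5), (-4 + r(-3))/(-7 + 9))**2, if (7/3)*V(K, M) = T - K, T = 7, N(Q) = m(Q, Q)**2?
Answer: 3437316/49 ≈ 70149.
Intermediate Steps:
m(c, g) = c*g
N(Q) = Q**4 (N(Q) = (Q*Q)**2 = (Q**2)**2 = Q**4)
V(K, M) = 3 - 3*K/7 (V(K, M) = 3*(7 - K)/7 = 3 - 3*K/7)
V(N(5), (-4 + r(-3))/(-7 + 9))**2 = (3 - 3/7*5**4)**2 = (3 - 3/7*625)**2 = (3 - 1875/7)**2 = (-1854/7)**2 = 3437316/49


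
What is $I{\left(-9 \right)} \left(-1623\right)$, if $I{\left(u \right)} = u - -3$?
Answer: $9738$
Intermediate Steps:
$I{\left(u \right)} = 3 + u$ ($I{\left(u \right)} = u + 3 = 3 + u$)
$I{\left(-9 \right)} \left(-1623\right) = \left(3 - 9\right) \left(-1623\right) = \left(-6\right) \left(-1623\right) = 9738$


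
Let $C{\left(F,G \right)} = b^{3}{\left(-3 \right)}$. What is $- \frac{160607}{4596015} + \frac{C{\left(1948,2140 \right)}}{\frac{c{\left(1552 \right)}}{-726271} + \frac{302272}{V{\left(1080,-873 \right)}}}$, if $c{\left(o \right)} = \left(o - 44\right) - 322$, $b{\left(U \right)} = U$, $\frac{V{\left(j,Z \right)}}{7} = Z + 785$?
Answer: $\frac{51679667250817}{2573910481207710} \approx 0.020078$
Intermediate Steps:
$V{\left(j,Z \right)} = 5495 + 7 Z$ ($V{\left(j,Z \right)} = 7 \left(Z + 785\right) = 7 \left(785 + Z\right) = 5495 + 7 Z$)
$c{\left(o \right)} = -366 + o$ ($c{\left(o \right)} = \left(-44 + o\right) - 322 = -366 + o$)
$C{\left(F,G \right)} = -27$ ($C{\left(F,G \right)} = \left(-3\right)^{3} = -27$)
$- \frac{160607}{4596015} + \frac{C{\left(1948,2140 \right)}}{\frac{c{\left(1552 \right)}}{-726271} + \frac{302272}{V{\left(1080,-873 \right)}}} = - \frac{160607}{4596015} - \frac{27}{\frac{-366 + 1552}{-726271} + \frac{302272}{5495 + 7 \left(-873\right)}} = \left(-160607\right) \frac{1}{4596015} - \frac{27}{1186 \left(- \frac{1}{726271}\right) + \frac{302272}{5495 - 6111}} = - \frac{160607}{4596015} - \frac{27}{- \frac{1186}{726271} + \frac{302272}{-616}} = - \frac{160607}{4596015} - \frac{27}{- \frac{1186}{726271} + 302272 \left(- \frac{1}{616}\right)} = - \frac{160607}{4596015} - \frac{27}{- \frac{1186}{726271} - \frac{37784}{77}} = - \frac{160607}{4596015} - \frac{27}{- \frac{560030914}{1141283}} = - \frac{160607}{4596015} - - \frac{30814641}{560030914} = - \frac{160607}{4596015} + \frac{30814641}{560030914} = \frac{51679667250817}{2573910481207710}$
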